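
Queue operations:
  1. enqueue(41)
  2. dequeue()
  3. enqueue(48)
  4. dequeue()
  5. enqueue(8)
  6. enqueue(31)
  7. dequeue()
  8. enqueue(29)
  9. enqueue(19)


enqueue(41) -> [41]
dequeue()->41, []
enqueue(48) -> [48]
dequeue()->48, []
enqueue(8) -> [8]
enqueue(31) -> [8, 31]
dequeue()->8, [31]
enqueue(29) -> [31, 29]
enqueue(19) -> [31, 29, 19]

Final queue: [31, 29, 19]


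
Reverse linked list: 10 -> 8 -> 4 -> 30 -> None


Step 1: curr=10, set curr.next=prev(None) | reversed so far: 10
Step 2: curr=8, set curr.next=prev(10) | reversed so far: 8 -> 10
Step 3: curr=4, set curr.next=prev(8) | reversed so far: 4 -> 8 -> 10
Step 4: curr=30, set curr.next=prev(4) | reversed so far: 30 -> 4 -> 8 -> 10

30 -> 4 -> 8 -> 10 -> None


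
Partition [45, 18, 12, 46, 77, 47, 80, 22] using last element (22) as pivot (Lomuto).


Pivot: 22
  18 <= 22: swap -> [18, 45, 12, 46, 77, 47, 80, 22]
  12 <= 22: swap -> [18, 12, 45, 46, 77, 47, 80, 22]
Place pivot at 2: [18, 12, 22, 46, 77, 47, 80, 45]

Partitioned: [18, 12, 22, 46, 77, 47, 80, 45]


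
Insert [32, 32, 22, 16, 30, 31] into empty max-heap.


Insert 32: [32]
Insert 32: [32, 32]
Insert 22: [32, 32, 22]
Insert 16: [32, 32, 22, 16]
Insert 30: [32, 32, 22, 16, 30]
Insert 31: [32, 32, 31, 16, 30, 22]

Final heap: [32, 32, 31, 16, 30, 22]


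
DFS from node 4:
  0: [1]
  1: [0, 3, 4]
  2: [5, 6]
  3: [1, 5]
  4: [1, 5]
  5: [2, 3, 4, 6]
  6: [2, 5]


Visit 4, push [5, 1]
Visit 1, push [3, 0]
Visit 0, push []
Visit 3, push [5]
Visit 5, push [6, 2]
Visit 2, push [6]
Visit 6, push []

DFS order: [4, 1, 0, 3, 5, 2, 6]


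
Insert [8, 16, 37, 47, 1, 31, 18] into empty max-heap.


Insert 8: [8]
Insert 16: [16, 8]
Insert 37: [37, 8, 16]
Insert 47: [47, 37, 16, 8]
Insert 1: [47, 37, 16, 8, 1]
Insert 31: [47, 37, 31, 8, 1, 16]
Insert 18: [47, 37, 31, 8, 1, 16, 18]

Final heap: [47, 37, 31, 8, 1, 16, 18]


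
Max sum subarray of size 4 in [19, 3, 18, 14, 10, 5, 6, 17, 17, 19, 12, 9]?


[0:4]: 54
[1:5]: 45
[2:6]: 47
[3:7]: 35
[4:8]: 38
[5:9]: 45
[6:10]: 59
[7:11]: 65
[8:12]: 57

Max: 65 at [7:11]


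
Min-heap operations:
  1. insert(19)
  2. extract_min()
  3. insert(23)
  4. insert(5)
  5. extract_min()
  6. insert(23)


insert(19) -> [19]
extract_min()->19, []
insert(23) -> [23]
insert(5) -> [5, 23]
extract_min()->5, [23]
insert(23) -> [23, 23]

Final heap: [23, 23]


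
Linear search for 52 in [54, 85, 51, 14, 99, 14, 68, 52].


i=0: 54!=52
i=1: 85!=52
i=2: 51!=52
i=3: 14!=52
i=4: 99!=52
i=5: 14!=52
i=6: 68!=52
i=7: 52==52 found!

Found at 7, 8 comps


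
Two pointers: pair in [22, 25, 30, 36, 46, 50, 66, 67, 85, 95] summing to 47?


lo=0(22)+hi=9(95)=117
lo=0(22)+hi=8(85)=107
lo=0(22)+hi=7(67)=89
lo=0(22)+hi=6(66)=88
lo=0(22)+hi=5(50)=72
lo=0(22)+hi=4(46)=68
lo=0(22)+hi=3(36)=58
lo=0(22)+hi=2(30)=52
lo=0(22)+hi=1(25)=47

Yes: 22+25=47


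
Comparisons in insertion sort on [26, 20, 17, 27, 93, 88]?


Algorithm: insertion sort
Input: [26, 20, 17, 27, 93, 88]
Sorted: [17, 20, 26, 27, 88, 93]

7


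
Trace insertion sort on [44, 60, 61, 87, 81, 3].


Initial: [44, 60, 61, 87, 81, 3]
Insert 60: [44, 60, 61, 87, 81, 3]
Insert 61: [44, 60, 61, 87, 81, 3]
Insert 87: [44, 60, 61, 87, 81, 3]
Insert 81: [44, 60, 61, 81, 87, 3]
Insert 3: [3, 44, 60, 61, 81, 87]

Sorted: [3, 44, 60, 61, 81, 87]


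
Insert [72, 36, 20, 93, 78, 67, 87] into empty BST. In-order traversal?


Insert 72: root
Insert 36: L from 72
Insert 20: L from 72 -> L from 36
Insert 93: R from 72
Insert 78: R from 72 -> L from 93
Insert 67: L from 72 -> R from 36
Insert 87: R from 72 -> L from 93 -> R from 78

In-order: [20, 36, 67, 72, 78, 87, 93]


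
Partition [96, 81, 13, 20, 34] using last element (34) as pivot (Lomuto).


Pivot: 34
  13 <= 34: swap -> [13, 81, 96, 20, 34]
  20 <= 34: swap -> [13, 20, 96, 81, 34]
Place pivot at 2: [13, 20, 34, 81, 96]

Partitioned: [13, 20, 34, 81, 96]


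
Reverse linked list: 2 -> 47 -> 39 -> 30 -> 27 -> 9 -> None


Step 1: curr=2, set curr.next=prev(None) | reversed so far: 2
Step 2: curr=47, set curr.next=prev(2) | reversed so far: 47 -> 2
Step 3: curr=39, set curr.next=prev(47) | reversed so far: 39 -> 47 -> 2
Step 4: curr=30, set curr.next=prev(39) | reversed so far: 30 -> 39 -> 47 -> 2
Step 5: curr=27, set curr.next=prev(30) | reversed so far: 27 -> 30 -> 39 -> 47 -> 2
Step 6: curr=9, set curr.next=prev(27) | reversed so far: 9 -> 27 -> 30 -> 39 -> 47 -> 2

9 -> 27 -> 30 -> 39 -> 47 -> 2 -> None


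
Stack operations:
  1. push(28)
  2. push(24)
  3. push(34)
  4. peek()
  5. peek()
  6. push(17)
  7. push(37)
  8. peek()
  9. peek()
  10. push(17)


push(28) -> [28]
push(24) -> [28, 24]
push(34) -> [28, 24, 34]
peek()->34
peek()->34
push(17) -> [28, 24, 34, 17]
push(37) -> [28, 24, 34, 17, 37]
peek()->37
peek()->37
push(17) -> [28, 24, 34, 17, 37, 17]

Final stack: [28, 24, 34, 17, 37, 17]


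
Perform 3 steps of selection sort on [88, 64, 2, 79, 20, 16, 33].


Initial: [88, 64, 2, 79, 20, 16, 33]
Step 1: min=2 at 2
  Swap: [2, 64, 88, 79, 20, 16, 33]
Step 2: min=16 at 5
  Swap: [2, 16, 88, 79, 20, 64, 33]
Step 3: min=20 at 4
  Swap: [2, 16, 20, 79, 88, 64, 33]

After 3 steps: [2, 16, 20, 79, 88, 64, 33]


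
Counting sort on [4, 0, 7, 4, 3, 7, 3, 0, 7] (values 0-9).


Input: [4, 0, 7, 4, 3, 7, 3, 0, 7]
Counts: [2, 0, 0, 2, 2, 0, 0, 3, 0, 0]

Sorted: [0, 0, 3, 3, 4, 4, 7, 7, 7]


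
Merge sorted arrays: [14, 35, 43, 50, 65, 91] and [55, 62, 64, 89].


Take 14 from A
Take 35 from A
Take 43 from A
Take 50 from A
Take 55 from B
Take 62 from B
Take 64 from B
Take 65 from A
Take 89 from B

Merged: [14, 35, 43, 50, 55, 62, 64, 65, 89, 91]


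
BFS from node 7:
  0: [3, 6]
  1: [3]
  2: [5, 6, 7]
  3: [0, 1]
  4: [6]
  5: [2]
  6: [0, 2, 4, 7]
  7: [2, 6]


Visit 7, enqueue [2, 6]
Visit 2, enqueue [5]
Visit 6, enqueue [0, 4]
Visit 5, enqueue []
Visit 0, enqueue [3]
Visit 4, enqueue []
Visit 3, enqueue [1]
Visit 1, enqueue []

BFS order: [7, 2, 6, 5, 0, 4, 3, 1]


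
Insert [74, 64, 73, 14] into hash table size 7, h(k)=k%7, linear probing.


Insert 74: h=4 -> slot 4
Insert 64: h=1 -> slot 1
Insert 73: h=3 -> slot 3
Insert 14: h=0 -> slot 0

Table: [14, 64, None, 73, 74, None, None]


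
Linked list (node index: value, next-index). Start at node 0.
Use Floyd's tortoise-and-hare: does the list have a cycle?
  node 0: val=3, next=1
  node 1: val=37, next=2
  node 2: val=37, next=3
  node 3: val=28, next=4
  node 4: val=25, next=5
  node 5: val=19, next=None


Floyd's tortoise (slow, +1) and hare (fast, +2):
  init: slow=0, fast=0
  step 1: slow=1, fast=2
  step 2: slow=2, fast=4
  step 3: fast 4->5->None, no cycle

Cycle: no


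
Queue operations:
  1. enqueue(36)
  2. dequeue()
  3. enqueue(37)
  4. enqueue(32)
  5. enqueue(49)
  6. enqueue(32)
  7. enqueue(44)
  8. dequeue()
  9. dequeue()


enqueue(36) -> [36]
dequeue()->36, []
enqueue(37) -> [37]
enqueue(32) -> [37, 32]
enqueue(49) -> [37, 32, 49]
enqueue(32) -> [37, 32, 49, 32]
enqueue(44) -> [37, 32, 49, 32, 44]
dequeue()->37, [32, 49, 32, 44]
dequeue()->32, [49, 32, 44]

Final queue: [49, 32, 44]


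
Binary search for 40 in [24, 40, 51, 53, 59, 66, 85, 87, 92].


Step 1: lo=0, hi=8, mid=4, val=59
Step 2: lo=0, hi=3, mid=1, val=40

Found at index 1


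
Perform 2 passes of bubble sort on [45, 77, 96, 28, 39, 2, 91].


Initial: [45, 77, 96, 28, 39, 2, 91]
Pass 1: [45, 77, 28, 39, 2, 91, 96] (4 swaps)
Pass 2: [45, 28, 39, 2, 77, 91, 96] (3 swaps)

After 2 passes: [45, 28, 39, 2, 77, 91, 96]


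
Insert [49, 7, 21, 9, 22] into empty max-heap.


Insert 49: [49]
Insert 7: [49, 7]
Insert 21: [49, 7, 21]
Insert 9: [49, 9, 21, 7]
Insert 22: [49, 22, 21, 7, 9]

Final heap: [49, 22, 21, 7, 9]


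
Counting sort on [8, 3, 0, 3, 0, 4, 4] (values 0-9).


Input: [8, 3, 0, 3, 0, 4, 4]
Counts: [2, 0, 0, 2, 2, 0, 0, 0, 1, 0]

Sorted: [0, 0, 3, 3, 4, 4, 8]


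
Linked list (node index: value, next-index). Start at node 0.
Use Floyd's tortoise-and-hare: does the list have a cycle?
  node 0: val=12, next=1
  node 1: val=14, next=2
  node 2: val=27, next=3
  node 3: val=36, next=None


Floyd's tortoise (slow, +1) and hare (fast, +2):
  init: slow=0, fast=0
  step 1: slow=1, fast=2
  step 2: fast 2->3->None, no cycle

Cycle: no


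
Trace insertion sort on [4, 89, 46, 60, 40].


Initial: [4, 89, 46, 60, 40]
Insert 89: [4, 89, 46, 60, 40]
Insert 46: [4, 46, 89, 60, 40]
Insert 60: [4, 46, 60, 89, 40]
Insert 40: [4, 40, 46, 60, 89]

Sorted: [4, 40, 46, 60, 89]


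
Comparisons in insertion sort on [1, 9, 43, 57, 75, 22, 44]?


Algorithm: insertion sort
Input: [1, 9, 43, 57, 75, 22, 44]
Sorted: [1, 9, 22, 43, 44, 57, 75]

11


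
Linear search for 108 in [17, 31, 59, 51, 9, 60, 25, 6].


i=0: 17!=108
i=1: 31!=108
i=2: 59!=108
i=3: 51!=108
i=4: 9!=108
i=5: 60!=108
i=6: 25!=108
i=7: 6!=108

Not found, 8 comps


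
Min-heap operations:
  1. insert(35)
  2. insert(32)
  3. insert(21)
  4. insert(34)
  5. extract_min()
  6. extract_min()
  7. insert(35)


insert(35) -> [35]
insert(32) -> [32, 35]
insert(21) -> [21, 35, 32]
insert(34) -> [21, 34, 32, 35]
extract_min()->21, [32, 34, 35]
extract_min()->32, [34, 35]
insert(35) -> [34, 35, 35]

Final heap: [34, 35, 35]


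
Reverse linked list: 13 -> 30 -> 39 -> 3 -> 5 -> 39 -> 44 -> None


Step 1: curr=13, set curr.next=prev(None) | reversed so far: 13
Step 2: curr=30, set curr.next=prev(13) | reversed so far: 30 -> 13
Step 3: curr=39, set curr.next=prev(30) | reversed so far: 39 -> 30 -> 13
Step 4: curr=3, set curr.next=prev(39) | reversed so far: 3 -> 39 -> 30 -> 13
Step 5: curr=5, set curr.next=prev(3) | reversed so far: 5 -> 3 -> 39 -> 30 -> 13
Step 6: curr=39, set curr.next=prev(5) | reversed so far: 39 -> 5 -> 3 -> 39 -> 30 -> 13
Step 7: curr=44, set curr.next=prev(39) | reversed so far: 44 -> 39 -> 5 -> 3 -> 39 -> 30 -> 13

44 -> 39 -> 5 -> 3 -> 39 -> 30 -> 13 -> None


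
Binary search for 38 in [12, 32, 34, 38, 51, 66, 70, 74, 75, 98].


Step 1: lo=0, hi=9, mid=4, val=51
Step 2: lo=0, hi=3, mid=1, val=32
Step 3: lo=2, hi=3, mid=2, val=34
Step 4: lo=3, hi=3, mid=3, val=38

Found at index 3


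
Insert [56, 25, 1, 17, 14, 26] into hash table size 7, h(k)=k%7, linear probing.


Insert 56: h=0 -> slot 0
Insert 25: h=4 -> slot 4
Insert 1: h=1 -> slot 1
Insert 17: h=3 -> slot 3
Insert 14: h=0, 2 probes -> slot 2
Insert 26: h=5 -> slot 5

Table: [56, 1, 14, 17, 25, 26, None]


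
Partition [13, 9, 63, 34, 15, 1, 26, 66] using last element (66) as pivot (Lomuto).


Pivot: 66
  13 <= 66: advance i (no swap)
  9 <= 66: advance i (no swap)
  63 <= 66: advance i (no swap)
  34 <= 66: advance i (no swap)
  15 <= 66: advance i (no swap)
  1 <= 66: advance i (no swap)
  26 <= 66: advance i (no swap)
Place pivot at 7: [13, 9, 63, 34, 15, 1, 26, 66]

Partitioned: [13, 9, 63, 34, 15, 1, 26, 66]


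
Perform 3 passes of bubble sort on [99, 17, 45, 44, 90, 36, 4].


Initial: [99, 17, 45, 44, 90, 36, 4]
Pass 1: [17, 45, 44, 90, 36, 4, 99] (6 swaps)
Pass 2: [17, 44, 45, 36, 4, 90, 99] (3 swaps)
Pass 3: [17, 44, 36, 4, 45, 90, 99] (2 swaps)

After 3 passes: [17, 44, 36, 4, 45, 90, 99]


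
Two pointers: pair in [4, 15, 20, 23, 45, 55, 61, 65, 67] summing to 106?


lo=0(4)+hi=8(67)=71
lo=1(15)+hi=8(67)=82
lo=2(20)+hi=8(67)=87
lo=3(23)+hi=8(67)=90
lo=4(45)+hi=8(67)=112
lo=4(45)+hi=7(65)=110
lo=4(45)+hi=6(61)=106

Yes: 45+61=106


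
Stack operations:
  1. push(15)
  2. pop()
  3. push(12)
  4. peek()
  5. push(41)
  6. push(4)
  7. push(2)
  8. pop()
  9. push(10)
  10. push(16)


push(15) -> [15]
pop()->15, []
push(12) -> [12]
peek()->12
push(41) -> [12, 41]
push(4) -> [12, 41, 4]
push(2) -> [12, 41, 4, 2]
pop()->2, [12, 41, 4]
push(10) -> [12, 41, 4, 10]
push(16) -> [12, 41, 4, 10, 16]

Final stack: [12, 41, 4, 10, 16]


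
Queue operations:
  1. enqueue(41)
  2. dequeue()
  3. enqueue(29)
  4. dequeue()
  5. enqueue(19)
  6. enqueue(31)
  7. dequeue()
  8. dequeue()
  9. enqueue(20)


enqueue(41) -> [41]
dequeue()->41, []
enqueue(29) -> [29]
dequeue()->29, []
enqueue(19) -> [19]
enqueue(31) -> [19, 31]
dequeue()->19, [31]
dequeue()->31, []
enqueue(20) -> [20]

Final queue: [20]


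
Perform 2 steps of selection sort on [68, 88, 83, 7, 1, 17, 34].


Initial: [68, 88, 83, 7, 1, 17, 34]
Step 1: min=1 at 4
  Swap: [1, 88, 83, 7, 68, 17, 34]
Step 2: min=7 at 3
  Swap: [1, 7, 83, 88, 68, 17, 34]

After 2 steps: [1, 7, 83, 88, 68, 17, 34]


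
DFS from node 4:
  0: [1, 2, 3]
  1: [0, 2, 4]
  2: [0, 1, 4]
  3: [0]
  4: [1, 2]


Visit 4, push [2, 1]
Visit 1, push [2, 0]
Visit 0, push [3, 2]
Visit 2, push []
Visit 3, push []

DFS order: [4, 1, 0, 2, 3]


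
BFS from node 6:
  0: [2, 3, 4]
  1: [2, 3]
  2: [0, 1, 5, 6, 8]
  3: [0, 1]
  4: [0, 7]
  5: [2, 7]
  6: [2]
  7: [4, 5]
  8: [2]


Visit 6, enqueue [2]
Visit 2, enqueue [0, 1, 5, 8]
Visit 0, enqueue [3, 4]
Visit 1, enqueue []
Visit 5, enqueue [7]
Visit 8, enqueue []
Visit 3, enqueue []
Visit 4, enqueue []
Visit 7, enqueue []

BFS order: [6, 2, 0, 1, 5, 8, 3, 4, 7]


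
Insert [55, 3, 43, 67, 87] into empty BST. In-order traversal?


Insert 55: root
Insert 3: L from 55
Insert 43: L from 55 -> R from 3
Insert 67: R from 55
Insert 87: R from 55 -> R from 67

In-order: [3, 43, 55, 67, 87]


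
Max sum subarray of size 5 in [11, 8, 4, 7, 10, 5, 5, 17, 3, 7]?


[0:5]: 40
[1:6]: 34
[2:7]: 31
[3:8]: 44
[4:9]: 40
[5:10]: 37

Max: 44 at [3:8]


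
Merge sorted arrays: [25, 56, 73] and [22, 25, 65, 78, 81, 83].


Take 22 from B
Take 25 from A
Take 25 from B
Take 56 from A
Take 65 from B
Take 73 from A

Merged: [22, 25, 25, 56, 65, 73, 78, 81, 83]


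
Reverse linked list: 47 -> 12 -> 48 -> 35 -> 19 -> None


Step 1: curr=47, set curr.next=prev(None) | reversed so far: 47
Step 2: curr=12, set curr.next=prev(47) | reversed so far: 12 -> 47
Step 3: curr=48, set curr.next=prev(12) | reversed so far: 48 -> 12 -> 47
Step 4: curr=35, set curr.next=prev(48) | reversed so far: 35 -> 48 -> 12 -> 47
Step 5: curr=19, set curr.next=prev(35) | reversed so far: 19 -> 35 -> 48 -> 12 -> 47

19 -> 35 -> 48 -> 12 -> 47 -> None


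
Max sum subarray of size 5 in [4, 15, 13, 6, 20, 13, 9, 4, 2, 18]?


[0:5]: 58
[1:6]: 67
[2:7]: 61
[3:8]: 52
[4:9]: 48
[5:10]: 46

Max: 67 at [1:6]


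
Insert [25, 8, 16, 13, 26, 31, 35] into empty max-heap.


Insert 25: [25]
Insert 8: [25, 8]
Insert 16: [25, 8, 16]
Insert 13: [25, 13, 16, 8]
Insert 26: [26, 25, 16, 8, 13]
Insert 31: [31, 25, 26, 8, 13, 16]
Insert 35: [35, 25, 31, 8, 13, 16, 26]

Final heap: [35, 25, 31, 8, 13, 16, 26]


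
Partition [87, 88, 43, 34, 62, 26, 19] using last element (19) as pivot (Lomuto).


Pivot: 19
Place pivot at 0: [19, 88, 43, 34, 62, 26, 87]

Partitioned: [19, 88, 43, 34, 62, 26, 87]


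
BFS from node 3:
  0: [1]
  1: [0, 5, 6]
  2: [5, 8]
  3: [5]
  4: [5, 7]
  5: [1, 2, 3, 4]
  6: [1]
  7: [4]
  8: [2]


Visit 3, enqueue [5]
Visit 5, enqueue [1, 2, 4]
Visit 1, enqueue [0, 6]
Visit 2, enqueue [8]
Visit 4, enqueue [7]
Visit 0, enqueue []
Visit 6, enqueue []
Visit 8, enqueue []
Visit 7, enqueue []

BFS order: [3, 5, 1, 2, 4, 0, 6, 8, 7]


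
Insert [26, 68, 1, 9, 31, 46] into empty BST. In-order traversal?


Insert 26: root
Insert 68: R from 26
Insert 1: L from 26
Insert 9: L from 26 -> R from 1
Insert 31: R from 26 -> L from 68
Insert 46: R from 26 -> L from 68 -> R from 31

In-order: [1, 9, 26, 31, 46, 68]


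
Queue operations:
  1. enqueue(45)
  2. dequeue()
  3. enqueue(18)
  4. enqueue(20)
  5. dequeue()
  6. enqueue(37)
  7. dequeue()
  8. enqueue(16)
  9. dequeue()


enqueue(45) -> [45]
dequeue()->45, []
enqueue(18) -> [18]
enqueue(20) -> [18, 20]
dequeue()->18, [20]
enqueue(37) -> [20, 37]
dequeue()->20, [37]
enqueue(16) -> [37, 16]
dequeue()->37, [16]

Final queue: [16]


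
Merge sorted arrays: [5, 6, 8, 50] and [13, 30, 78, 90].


Take 5 from A
Take 6 from A
Take 8 from A
Take 13 from B
Take 30 from B
Take 50 from A

Merged: [5, 6, 8, 13, 30, 50, 78, 90]


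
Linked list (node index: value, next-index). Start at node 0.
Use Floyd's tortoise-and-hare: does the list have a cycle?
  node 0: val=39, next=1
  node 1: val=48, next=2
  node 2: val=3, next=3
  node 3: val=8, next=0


Floyd's tortoise (slow, +1) and hare (fast, +2):
  init: slow=0, fast=0
  step 1: slow=1, fast=2
  step 2: slow=2, fast=0
  step 3: slow=3, fast=2
  step 4: slow=0, fast=0
  slow == fast at node 0: cycle detected

Cycle: yes


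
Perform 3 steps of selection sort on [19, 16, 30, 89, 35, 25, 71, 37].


Initial: [19, 16, 30, 89, 35, 25, 71, 37]
Step 1: min=16 at 1
  Swap: [16, 19, 30, 89, 35, 25, 71, 37]
Step 2: min=19 at 1
  Swap: [16, 19, 30, 89, 35, 25, 71, 37]
Step 3: min=25 at 5
  Swap: [16, 19, 25, 89, 35, 30, 71, 37]

After 3 steps: [16, 19, 25, 89, 35, 30, 71, 37]


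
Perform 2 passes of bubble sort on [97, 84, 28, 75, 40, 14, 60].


Initial: [97, 84, 28, 75, 40, 14, 60]
Pass 1: [84, 28, 75, 40, 14, 60, 97] (6 swaps)
Pass 2: [28, 75, 40, 14, 60, 84, 97] (5 swaps)

After 2 passes: [28, 75, 40, 14, 60, 84, 97]


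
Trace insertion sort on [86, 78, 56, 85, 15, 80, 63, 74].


Initial: [86, 78, 56, 85, 15, 80, 63, 74]
Insert 78: [78, 86, 56, 85, 15, 80, 63, 74]
Insert 56: [56, 78, 86, 85, 15, 80, 63, 74]
Insert 85: [56, 78, 85, 86, 15, 80, 63, 74]
Insert 15: [15, 56, 78, 85, 86, 80, 63, 74]
Insert 80: [15, 56, 78, 80, 85, 86, 63, 74]
Insert 63: [15, 56, 63, 78, 80, 85, 86, 74]
Insert 74: [15, 56, 63, 74, 78, 80, 85, 86]

Sorted: [15, 56, 63, 74, 78, 80, 85, 86]


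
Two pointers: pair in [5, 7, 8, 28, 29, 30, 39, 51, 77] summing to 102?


lo=0(5)+hi=8(77)=82
lo=1(7)+hi=8(77)=84
lo=2(8)+hi=8(77)=85
lo=3(28)+hi=8(77)=105
lo=3(28)+hi=7(51)=79
lo=4(29)+hi=7(51)=80
lo=5(30)+hi=7(51)=81
lo=6(39)+hi=7(51)=90

No pair found


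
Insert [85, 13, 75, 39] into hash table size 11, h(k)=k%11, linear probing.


Insert 85: h=8 -> slot 8
Insert 13: h=2 -> slot 2
Insert 75: h=9 -> slot 9
Insert 39: h=6 -> slot 6

Table: [None, None, 13, None, None, None, 39, None, 85, 75, None]


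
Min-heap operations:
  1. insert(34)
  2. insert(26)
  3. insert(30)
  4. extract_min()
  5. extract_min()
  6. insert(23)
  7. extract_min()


insert(34) -> [34]
insert(26) -> [26, 34]
insert(30) -> [26, 34, 30]
extract_min()->26, [30, 34]
extract_min()->30, [34]
insert(23) -> [23, 34]
extract_min()->23, [34]

Final heap: [34]


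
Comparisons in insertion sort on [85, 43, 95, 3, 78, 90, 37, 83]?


Algorithm: insertion sort
Input: [85, 43, 95, 3, 78, 90, 37, 83]
Sorted: [3, 37, 43, 78, 83, 85, 90, 95]

20


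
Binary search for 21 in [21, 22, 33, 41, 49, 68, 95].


Step 1: lo=0, hi=6, mid=3, val=41
Step 2: lo=0, hi=2, mid=1, val=22
Step 3: lo=0, hi=0, mid=0, val=21

Found at index 0


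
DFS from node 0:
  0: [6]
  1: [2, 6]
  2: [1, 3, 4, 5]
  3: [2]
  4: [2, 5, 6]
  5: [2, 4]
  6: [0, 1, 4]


Visit 0, push [6]
Visit 6, push [4, 1]
Visit 1, push [2]
Visit 2, push [5, 4, 3]
Visit 3, push []
Visit 4, push [5]
Visit 5, push []

DFS order: [0, 6, 1, 2, 3, 4, 5]


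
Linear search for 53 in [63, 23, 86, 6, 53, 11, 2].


i=0: 63!=53
i=1: 23!=53
i=2: 86!=53
i=3: 6!=53
i=4: 53==53 found!

Found at 4, 5 comps


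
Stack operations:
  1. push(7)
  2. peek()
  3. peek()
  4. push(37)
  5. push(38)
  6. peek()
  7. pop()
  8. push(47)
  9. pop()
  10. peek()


push(7) -> [7]
peek()->7
peek()->7
push(37) -> [7, 37]
push(38) -> [7, 37, 38]
peek()->38
pop()->38, [7, 37]
push(47) -> [7, 37, 47]
pop()->47, [7, 37]
peek()->37

Final stack: [7, 37]


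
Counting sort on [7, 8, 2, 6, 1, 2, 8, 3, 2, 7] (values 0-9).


Input: [7, 8, 2, 6, 1, 2, 8, 3, 2, 7]
Counts: [0, 1, 3, 1, 0, 0, 1, 2, 2, 0]

Sorted: [1, 2, 2, 2, 3, 6, 7, 7, 8, 8]


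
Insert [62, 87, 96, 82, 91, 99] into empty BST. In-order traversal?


Insert 62: root
Insert 87: R from 62
Insert 96: R from 62 -> R from 87
Insert 82: R from 62 -> L from 87
Insert 91: R from 62 -> R from 87 -> L from 96
Insert 99: R from 62 -> R from 87 -> R from 96

In-order: [62, 82, 87, 91, 96, 99]


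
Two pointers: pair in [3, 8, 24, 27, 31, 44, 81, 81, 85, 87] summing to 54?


lo=0(3)+hi=9(87)=90
lo=0(3)+hi=8(85)=88
lo=0(3)+hi=7(81)=84
lo=0(3)+hi=6(81)=84
lo=0(3)+hi=5(44)=47
lo=1(8)+hi=5(44)=52
lo=2(24)+hi=5(44)=68
lo=2(24)+hi=4(31)=55
lo=2(24)+hi=3(27)=51

No pair found


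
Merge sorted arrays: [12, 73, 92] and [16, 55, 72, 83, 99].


Take 12 from A
Take 16 from B
Take 55 from B
Take 72 from B
Take 73 from A
Take 83 from B
Take 92 from A

Merged: [12, 16, 55, 72, 73, 83, 92, 99]


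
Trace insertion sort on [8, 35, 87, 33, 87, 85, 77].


Initial: [8, 35, 87, 33, 87, 85, 77]
Insert 35: [8, 35, 87, 33, 87, 85, 77]
Insert 87: [8, 35, 87, 33, 87, 85, 77]
Insert 33: [8, 33, 35, 87, 87, 85, 77]
Insert 87: [8, 33, 35, 87, 87, 85, 77]
Insert 85: [8, 33, 35, 85, 87, 87, 77]
Insert 77: [8, 33, 35, 77, 85, 87, 87]

Sorted: [8, 33, 35, 77, 85, 87, 87]


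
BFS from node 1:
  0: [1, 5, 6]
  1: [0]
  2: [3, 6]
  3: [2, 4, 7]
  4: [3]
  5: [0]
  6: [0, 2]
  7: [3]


Visit 1, enqueue [0]
Visit 0, enqueue [5, 6]
Visit 5, enqueue []
Visit 6, enqueue [2]
Visit 2, enqueue [3]
Visit 3, enqueue [4, 7]
Visit 4, enqueue []
Visit 7, enqueue []

BFS order: [1, 0, 5, 6, 2, 3, 4, 7]


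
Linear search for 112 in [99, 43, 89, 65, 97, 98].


i=0: 99!=112
i=1: 43!=112
i=2: 89!=112
i=3: 65!=112
i=4: 97!=112
i=5: 98!=112

Not found, 6 comps


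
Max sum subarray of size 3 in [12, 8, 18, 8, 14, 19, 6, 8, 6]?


[0:3]: 38
[1:4]: 34
[2:5]: 40
[3:6]: 41
[4:7]: 39
[5:8]: 33
[6:9]: 20

Max: 41 at [3:6]


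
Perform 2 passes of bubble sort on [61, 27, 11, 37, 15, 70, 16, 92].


Initial: [61, 27, 11, 37, 15, 70, 16, 92]
Pass 1: [27, 11, 37, 15, 61, 16, 70, 92] (5 swaps)
Pass 2: [11, 27, 15, 37, 16, 61, 70, 92] (3 swaps)

After 2 passes: [11, 27, 15, 37, 16, 61, 70, 92]


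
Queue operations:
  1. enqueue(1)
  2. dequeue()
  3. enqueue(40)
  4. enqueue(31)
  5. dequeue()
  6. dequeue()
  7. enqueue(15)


enqueue(1) -> [1]
dequeue()->1, []
enqueue(40) -> [40]
enqueue(31) -> [40, 31]
dequeue()->40, [31]
dequeue()->31, []
enqueue(15) -> [15]

Final queue: [15]


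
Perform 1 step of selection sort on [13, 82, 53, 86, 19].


Initial: [13, 82, 53, 86, 19]
Step 1: min=13 at 0
  Swap: [13, 82, 53, 86, 19]

After 1 step: [13, 82, 53, 86, 19]


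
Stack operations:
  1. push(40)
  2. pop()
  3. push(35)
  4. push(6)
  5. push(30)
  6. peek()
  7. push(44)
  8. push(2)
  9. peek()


push(40) -> [40]
pop()->40, []
push(35) -> [35]
push(6) -> [35, 6]
push(30) -> [35, 6, 30]
peek()->30
push(44) -> [35, 6, 30, 44]
push(2) -> [35, 6, 30, 44, 2]
peek()->2

Final stack: [35, 6, 30, 44, 2]


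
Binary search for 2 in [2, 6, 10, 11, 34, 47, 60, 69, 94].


Step 1: lo=0, hi=8, mid=4, val=34
Step 2: lo=0, hi=3, mid=1, val=6
Step 3: lo=0, hi=0, mid=0, val=2

Found at index 0


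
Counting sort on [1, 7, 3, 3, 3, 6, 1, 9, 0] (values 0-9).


Input: [1, 7, 3, 3, 3, 6, 1, 9, 0]
Counts: [1, 2, 0, 3, 0, 0, 1, 1, 0, 1]

Sorted: [0, 1, 1, 3, 3, 3, 6, 7, 9]


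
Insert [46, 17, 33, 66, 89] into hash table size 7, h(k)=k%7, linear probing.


Insert 46: h=4 -> slot 4
Insert 17: h=3 -> slot 3
Insert 33: h=5 -> slot 5
Insert 66: h=3, 3 probes -> slot 6
Insert 89: h=5, 2 probes -> slot 0

Table: [89, None, None, 17, 46, 33, 66]


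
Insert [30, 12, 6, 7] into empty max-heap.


Insert 30: [30]
Insert 12: [30, 12]
Insert 6: [30, 12, 6]
Insert 7: [30, 12, 6, 7]

Final heap: [30, 12, 6, 7]


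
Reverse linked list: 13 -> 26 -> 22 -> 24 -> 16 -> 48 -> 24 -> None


Step 1: curr=13, set curr.next=prev(None) | reversed so far: 13
Step 2: curr=26, set curr.next=prev(13) | reversed so far: 26 -> 13
Step 3: curr=22, set curr.next=prev(26) | reversed so far: 22 -> 26 -> 13
Step 4: curr=24, set curr.next=prev(22) | reversed so far: 24 -> 22 -> 26 -> 13
Step 5: curr=16, set curr.next=prev(24) | reversed so far: 16 -> 24 -> 22 -> 26 -> 13
Step 6: curr=48, set curr.next=prev(16) | reversed so far: 48 -> 16 -> 24 -> 22 -> 26 -> 13
Step 7: curr=24, set curr.next=prev(48) | reversed so far: 24 -> 48 -> 16 -> 24 -> 22 -> 26 -> 13

24 -> 48 -> 16 -> 24 -> 22 -> 26 -> 13 -> None


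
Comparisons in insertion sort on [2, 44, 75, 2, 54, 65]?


Algorithm: insertion sort
Input: [2, 44, 75, 2, 54, 65]
Sorted: [2, 2, 44, 54, 65, 75]

9


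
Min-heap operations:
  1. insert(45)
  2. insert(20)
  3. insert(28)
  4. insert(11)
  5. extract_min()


insert(45) -> [45]
insert(20) -> [20, 45]
insert(28) -> [20, 45, 28]
insert(11) -> [11, 20, 28, 45]
extract_min()->11, [20, 45, 28]

Final heap: [20, 45, 28]


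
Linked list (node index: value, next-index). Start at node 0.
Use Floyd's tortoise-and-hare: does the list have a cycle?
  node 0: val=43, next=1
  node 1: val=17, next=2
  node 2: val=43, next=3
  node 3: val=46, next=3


Floyd's tortoise (slow, +1) and hare (fast, +2):
  init: slow=0, fast=0
  step 1: slow=1, fast=2
  step 2: slow=2, fast=3
  step 3: slow=3, fast=3
  slow == fast at node 3: cycle detected

Cycle: yes


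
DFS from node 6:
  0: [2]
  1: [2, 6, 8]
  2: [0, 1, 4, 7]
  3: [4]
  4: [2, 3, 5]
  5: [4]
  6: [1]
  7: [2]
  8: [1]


Visit 6, push [1]
Visit 1, push [8, 2]
Visit 2, push [7, 4, 0]
Visit 0, push []
Visit 4, push [5, 3]
Visit 3, push []
Visit 5, push []
Visit 7, push []
Visit 8, push []

DFS order: [6, 1, 2, 0, 4, 3, 5, 7, 8]


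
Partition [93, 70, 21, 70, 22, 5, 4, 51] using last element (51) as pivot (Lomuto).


Pivot: 51
  21 <= 51: swap -> [21, 70, 93, 70, 22, 5, 4, 51]
  22 <= 51: swap -> [21, 22, 93, 70, 70, 5, 4, 51]
  5 <= 51: swap -> [21, 22, 5, 70, 70, 93, 4, 51]
  4 <= 51: swap -> [21, 22, 5, 4, 70, 93, 70, 51]
Place pivot at 4: [21, 22, 5, 4, 51, 93, 70, 70]

Partitioned: [21, 22, 5, 4, 51, 93, 70, 70]


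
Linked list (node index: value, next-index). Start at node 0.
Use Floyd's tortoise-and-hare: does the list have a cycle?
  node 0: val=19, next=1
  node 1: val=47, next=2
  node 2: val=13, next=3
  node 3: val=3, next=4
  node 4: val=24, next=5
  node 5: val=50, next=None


Floyd's tortoise (slow, +1) and hare (fast, +2):
  init: slow=0, fast=0
  step 1: slow=1, fast=2
  step 2: slow=2, fast=4
  step 3: fast 4->5->None, no cycle

Cycle: no


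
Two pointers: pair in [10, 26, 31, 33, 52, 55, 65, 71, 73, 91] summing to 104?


lo=0(10)+hi=9(91)=101
lo=1(26)+hi=9(91)=117
lo=1(26)+hi=8(73)=99
lo=2(31)+hi=8(73)=104

Yes: 31+73=104


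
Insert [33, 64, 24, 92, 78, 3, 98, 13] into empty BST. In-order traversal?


Insert 33: root
Insert 64: R from 33
Insert 24: L from 33
Insert 92: R from 33 -> R from 64
Insert 78: R from 33 -> R from 64 -> L from 92
Insert 3: L from 33 -> L from 24
Insert 98: R from 33 -> R from 64 -> R from 92
Insert 13: L from 33 -> L from 24 -> R from 3

In-order: [3, 13, 24, 33, 64, 78, 92, 98]


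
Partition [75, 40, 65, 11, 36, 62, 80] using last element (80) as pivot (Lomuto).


Pivot: 80
  75 <= 80: advance i (no swap)
  40 <= 80: advance i (no swap)
  65 <= 80: advance i (no swap)
  11 <= 80: advance i (no swap)
  36 <= 80: advance i (no swap)
  62 <= 80: advance i (no swap)
Place pivot at 6: [75, 40, 65, 11, 36, 62, 80]

Partitioned: [75, 40, 65, 11, 36, 62, 80]


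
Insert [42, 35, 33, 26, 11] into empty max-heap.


Insert 42: [42]
Insert 35: [42, 35]
Insert 33: [42, 35, 33]
Insert 26: [42, 35, 33, 26]
Insert 11: [42, 35, 33, 26, 11]

Final heap: [42, 35, 33, 26, 11]


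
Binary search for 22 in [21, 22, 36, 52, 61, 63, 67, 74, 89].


Step 1: lo=0, hi=8, mid=4, val=61
Step 2: lo=0, hi=3, mid=1, val=22

Found at index 1


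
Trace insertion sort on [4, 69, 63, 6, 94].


Initial: [4, 69, 63, 6, 94]
Insert 69: [4, 69, 63, 6, 94]
Insert 63: [4, 63, 69, 6, 94]
Insert 6: [4, 6, 63, 69, 94]
Insert 94: [4, 6, 63, 69, 94]

Sorted: [4, 6, 63, 69, 94]


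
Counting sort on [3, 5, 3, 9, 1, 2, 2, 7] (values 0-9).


Input: [3, 5, 3, 9, 1, 2, 2, 7]
Counts: [0, 1, 2, 2, 0, 1, 0, 1, 0, 1]

Sorted: [1, 2, 2, 3, 3, 5, 7, 9]


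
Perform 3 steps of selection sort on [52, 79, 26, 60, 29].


Initial: [52, 79, 26, 60, 29]
Step 1: min=26 at 2
  Swap: [26, 79, 52, 60, 29]
Step 2: min=29 at 4
  Swap: [26, 29, 52, 60, 79]
Step 3: min=52 at 2
  Swap: [26, 29, 52, 60, 79]

After 3 steps: [26, 29, 52, 60, 79]


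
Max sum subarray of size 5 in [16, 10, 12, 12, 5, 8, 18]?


[0:5]: 55
[1:6]: 47
[2:7]: 55

Max: 55 at [0:5]


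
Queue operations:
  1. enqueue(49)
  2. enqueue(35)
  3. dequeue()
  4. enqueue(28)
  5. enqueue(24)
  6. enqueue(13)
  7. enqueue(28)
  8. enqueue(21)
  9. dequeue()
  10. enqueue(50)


enqueue(49) -> [49]
enqueue(35) -> [49, 35]
dequeue()->49, [35]
enqueue(28) -> [35, 28]
enqueue(24) -> [35, 28, 24]
enqueue(13) -> [35, 28, 24, 13]
enqueue(28) -> [35, 28, 24, 13, 28]
enqueue(21) -> [35, 28, 24, 13, 28, 21]
dequeue()->35, [28, 24, 13, 28, 21]
enqueue(50) -> [28, 24, 13, 28, 21, 50]

Final queue: [28, 24, 13, 28, 21, 50]


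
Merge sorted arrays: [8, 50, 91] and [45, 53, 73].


Take 8 from A
Take 45 from B
Take 50 from A
Take 53 from B
Take 73 from B

Merged: [8, 45, 50, 53, 73, 91]


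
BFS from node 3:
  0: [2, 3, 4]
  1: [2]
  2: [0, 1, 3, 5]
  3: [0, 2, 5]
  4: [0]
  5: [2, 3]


Visit 3, enqueue [0, 2, 5]
Visit 0, enqueue [4]
Visit 2, enqueue [1]
Visit 5, enqueue []
Visit 4, enqueue []
Visit 1, enqueue []

BFS order: [3, 0, 2, 5, 4, 1]


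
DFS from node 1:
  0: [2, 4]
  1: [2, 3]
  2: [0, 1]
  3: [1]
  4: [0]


Visit 1, push [3, 2]
Visit 2, push [0]
Visit 0, push [4]
Visit 4, push []
Visit 3, push []

DFS order: [1, 2, 0, 4, 3]


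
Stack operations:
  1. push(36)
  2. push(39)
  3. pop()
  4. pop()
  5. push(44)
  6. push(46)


push(36) -> [36]
push(39) -> [36, 39]
pop()->39, [36]
pop()->36, []
push(44) -> [44]
push(46) -> [44, 46]

Final stack: [44, 46]


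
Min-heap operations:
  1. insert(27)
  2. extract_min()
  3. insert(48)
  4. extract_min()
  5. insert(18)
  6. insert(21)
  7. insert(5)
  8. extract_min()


insert(27) -> [27]
extract_min()->27, []
insert(48) -> [48]
extract_min()->48, []
insert(18) -> [18]
insert(21) -> [18, 21]
insert(5) -> [5, 21, 18]
extract_min()->5, [18, 21]

Final heap: [18, 21]


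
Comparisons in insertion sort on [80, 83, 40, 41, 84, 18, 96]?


Algorithm: insertion sort
Input: [80, 83, 40, 41, 84, 18, 96]
Sorted: [18, 40, 41, 80, 83, 84, 96]

13


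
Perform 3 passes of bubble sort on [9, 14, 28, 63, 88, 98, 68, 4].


Initial: [9, 14, 28, 63, 88, 98, 68, 4]
Pass 1: [9, 14, 28, 63, 88, 68, 4, 98] (2 swaps)
Pass 2: [9, 14, 28, 63, 68, 4, 88, 98] (2 swaps)
Pass 3: [9, 14, 28, 63, 4, 68, 88, 98] (1 swaps)

After 3 passes: [9, 14, 28, 63, 4, 68, 88, 98]


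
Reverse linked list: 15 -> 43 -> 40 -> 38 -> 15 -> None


Step 1: curr=15, set curr.next=prev(None) | reversed so far: 15
Step 2: curr=43, set curr.next=prev(15) | reversed so far: 43 -> 15
Step 3: curr=40, set curr.next=prev(43) | reversed so far: 40 -> 43 -> 15
Step 4: curr=38, set curr.next=prev(40) | reversed so far: 38 -> 40 -> 43 -> 15
Step 5: curr=15, set curr.next=prev(38) | reversed so far: 15 -> 38 -> 40 -> 43 -> 15

15 -> 38 -> 40 -> 43 -> 15 -> None


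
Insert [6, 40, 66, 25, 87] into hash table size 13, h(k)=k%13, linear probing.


Insert 6: h=6 -> slot 6
Insert 40: h=1 -> slot 1
Insert 66: h=1, 1 probes -> slot 2
Insert 25: h=12 -> slot 12
Insert 87: h=9 -> slot 9

Table: [None, 40, 66, None, None, None, 6, None, None, 87, None, None, 25]


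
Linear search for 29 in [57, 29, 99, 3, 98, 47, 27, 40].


i=0: 57!=29
i=1: 29==29 found!

Found at 1, 2 comps


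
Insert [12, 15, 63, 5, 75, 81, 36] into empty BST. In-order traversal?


Insert 12: root
Insert 15: R from 12
Insert 63: R from 12 -> R from 15
Insert 5: L from 12
Insert 75: R from 12 -> R from 15 -> R from 63
Insert 81: R from 12 -> R from 15 -> R from 63 -> R from 75
Insert 36: R from 12 -> R from 15 -> L from 63

In-order: [5, 12, 15, 36, 63, 75, 81]


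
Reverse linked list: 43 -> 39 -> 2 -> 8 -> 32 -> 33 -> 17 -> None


Step 1: curr=43, set curr.next=prev(None) | reversed so far: 43
Step 2: curr=39, set curr.next=prev(43) | reversed so far: 39 -> 43
Step 3: curr=2, set curr.next=prev(39) | reversed so far: 2 -> 39 -> 43
Step 4: curr=8, set curr.next=prev(2) | reversed so far: 8 -> 2 -> 39 -> 43
Step 5: curr=32, set curr.next=prev(8) | reversed so far: 32 -> 8 -> 2 -> 39 -> 43
Step 6: curr=33, set curr.next=prev(32) | reversed so far: 33 -> 32 -> 8 -> 2 -> 39 -> 43
Step 7: curr=17, set curr.next=prev(33) | reversed so far: 17 -> 33 -> 32 -> 8 -> 2 -> 39 -> 43

17 -> 33 -> 32 -> 8 -> 2 -> 39 -> 43 -> None


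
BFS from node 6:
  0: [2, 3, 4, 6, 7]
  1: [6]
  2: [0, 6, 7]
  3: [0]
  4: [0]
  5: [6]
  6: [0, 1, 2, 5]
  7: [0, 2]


Visit 6, enqueue [0, 1, 2, 5]
Visit 0, enqueue [3, 4, 7]
Visit 1, enqueue []
Visit 2, enqueue []
Visit 5, enqueue []
Visit 3, enqueue []
Visit 4, enqueue []
Visit 7, enqueue []

BFS order: [6, 0, 1, 2, 5, 3, 4, 7]


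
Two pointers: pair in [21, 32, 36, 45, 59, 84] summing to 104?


lo=0(21)+hi=5(84)=105
lo=0(21)+hi=4(59)=80
lo=1(32)+hi=4(59)=91
lo=2(36)+hi=4(59)=95
lo=3(45)+hi=4(59)=104

Yes: 45+59=104


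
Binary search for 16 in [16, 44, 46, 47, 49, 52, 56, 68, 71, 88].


Step 1: lo=0, hi=9, mid=4, val=49
Step 2: lo=0, hi=3, mid=1, val=44
Step 3: lo=0, hi=0, mid=0, val=16

Found at index 0


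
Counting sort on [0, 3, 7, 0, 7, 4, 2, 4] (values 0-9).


Input: [0, 3, 7, 0, 7, 4, 2, 4]
Counts: [2, 0, 1, 1, 2, 0, 0, 2, 0, 0]

Sorted: [0, 0, 2, 3, 4, 4, 7, 7]


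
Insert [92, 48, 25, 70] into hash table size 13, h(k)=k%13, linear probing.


Insert 92: h=1 -> slot 1
Insert 48: h=9 -> slot 9
Insert 25: h=12 -> slot 12
Insert 70: h=5 -> slot 5

Table: [None, 92, None, None, None, 70, None, None, None, 48, None, None, 25]


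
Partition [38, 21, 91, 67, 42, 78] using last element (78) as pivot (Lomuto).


Pivot: 78
  38 <= 78: advance i (no swap)
  21 <= 78: advance i (no swap)
  67 <= 78: swap -> [38, 21, 67, 91, 42, 78]
  42 <= 78: swap -> [38, 21, 67, 42, 91, 78]
Place pivot at 4: [38, 21, 67, 42, 78, 91]

Partitioned: [38, 21, 67, 42, 78, 91]


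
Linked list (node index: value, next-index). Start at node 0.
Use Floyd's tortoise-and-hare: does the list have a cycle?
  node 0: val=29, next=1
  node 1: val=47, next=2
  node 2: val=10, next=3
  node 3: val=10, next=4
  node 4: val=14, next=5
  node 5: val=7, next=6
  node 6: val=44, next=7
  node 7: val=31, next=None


Floyd's tortoise (slow, +1) and hare (fast, +2):
  init: slow=0, fast=0
  step 1: slow=1, fast=2
  step 2: slow=2, fast=4
  step 3: slow=3, fast=6
  step 4: fast 6->7->None, no cycle

Cycle: no


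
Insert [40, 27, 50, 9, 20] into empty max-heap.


Insert 40: [40]
Insert 27: [40, 27]
Insert 50: [50, 27, 40]
Insert 9: [50, 27, 40, 9]
Insert 20: [50, 27, 40, 9, 20]

Final heap: [50, 27, 40, 9, 20]


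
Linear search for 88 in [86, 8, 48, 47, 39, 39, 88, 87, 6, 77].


i=0: 86!=88
i=1: 8!=88
i=2: 48!=88
i=3: 47!=88
i=4: 39!=88
i=5: 39!=88
i=6: 88==88 found!

Found at 6, 7 comps


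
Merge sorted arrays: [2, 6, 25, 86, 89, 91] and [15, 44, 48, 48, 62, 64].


Take 2 from A
Take 6 from A
Take 15 from B
Take 25 from A
Take 44 from B
Take 48 from B
Take 48 from B
Take 62 from B
Take 64 from B

Merged: [2, 6, 15, 25, 44, 48, 48, 62, 64, 86, 89, 91]


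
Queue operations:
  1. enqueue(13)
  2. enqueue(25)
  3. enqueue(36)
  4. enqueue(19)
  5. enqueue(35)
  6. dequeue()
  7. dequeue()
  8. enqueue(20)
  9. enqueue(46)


enqueue(13) -> [13]
enqueue(25) -> [13, 25]
enqueue(36) -> [13, 25, 36]
enqueue(19) -> [13, 25, 36, 19]
enqueue(35) -> [13, 25, 36, 19, 35]
dequeue()->13, [25, 36, 19, 35]
dequeue()->25, [36, 19, 35]
enqueue(20) -> [36, 19, 35, 20]
enqueue(46) -> [36, 19, 35, 20, 46]

Final queue: [36, 19, 35, 20, 46]


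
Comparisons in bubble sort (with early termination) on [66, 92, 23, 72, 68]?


Algorithm: bubble sort (with early termination)
Input: [66, 92, 23, 72, 68]
Sorted: [23, 66, 68, 72, 92]

9


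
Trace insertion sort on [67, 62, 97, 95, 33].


Initial: [67, 62, 97, 95, 33]
Insert 62: [62, 67, 97, 95, 33]
Insert 97: [62, 67, 97, 95, 33]
Insert 95: [62, 67, 95, 97, 33]
Insert 33: [33, 62, 67, 95, 97]

Sorted: [33, 62, 67, 95, 97]


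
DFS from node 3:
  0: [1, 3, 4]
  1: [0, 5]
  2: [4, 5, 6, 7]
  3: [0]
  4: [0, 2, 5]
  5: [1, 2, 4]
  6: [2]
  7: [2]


Visit 3, push [0]
Visit 0, push [4, 1]
Visit 1, push [5]
Visit 5, push [4, 2]
Visit 2, push [7, 6, 4]
Visit 4, push []
Visit 6, push []
Visit 7, push []

DFS order: [3, 0, 1, 5, 2, 4, 6, 7]


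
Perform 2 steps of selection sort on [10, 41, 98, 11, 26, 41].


Initial: [10, 41, 98, 11, 26, 41]
Step 1: min=10 at 0
  Swap: [10, 41, 98, 11, 26, 41]
Step 2: min=11 at 3
  Swap: [10, 11, 98, 41, 26, 41]

After 2 steps: [10, 11, 98, 41, 26, 41]


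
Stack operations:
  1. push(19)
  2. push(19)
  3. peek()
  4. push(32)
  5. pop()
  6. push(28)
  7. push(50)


push(19) -> [19]
push(19) -> [19, 19]
peek()->19
push(32) -> [19, 19, 32]
pop()->32, [19, 19]
push(28) -> [19, 19, 28]
push(50) -> [19, 19, 28, 50]

Final stack: [19, 19, 28, 50]


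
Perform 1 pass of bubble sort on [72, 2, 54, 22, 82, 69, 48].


Initial: [72, 2, 54, 22, 82, 69, 48]
Pass 1: [2, 54, 22, 72, 69, 48, 82] (5 swaps)

After 1 pass: [2, 54, 22, 72, 69, 48, 82]


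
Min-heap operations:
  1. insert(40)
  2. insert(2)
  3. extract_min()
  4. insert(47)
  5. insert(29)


insert(40) -> [40]
insert(2) -> [2, 40]
extract_min()->2, [40]
insert(47) -> [40, 47]
insert(29) -> [29, 47, 40]

Final heap: [29, 47, 40]


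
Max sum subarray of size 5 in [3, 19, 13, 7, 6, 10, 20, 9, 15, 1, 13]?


[0:5]: 48
[1:6]: 55
[2:7]: 56
[3:8]: 52
[4:9]: 60
[5:10]: 55
[6:11]: 58

Max: 60 at [4:9]


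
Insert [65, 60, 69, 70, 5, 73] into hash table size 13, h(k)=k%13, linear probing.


Insert 65: h=0 -> slot 0
Insert 60: h=8 -> slot 8
Insert 69: h=4 -> slot 4
Insert 70: h=5 -> slot 5
Insert 5: h=5, 1 probes -> slot 6
Insert 73: h=8, 1 probes -> slot 9

Table: [65, None, None, None, 69, 70, 5, None, 60, 73, None, None, None]


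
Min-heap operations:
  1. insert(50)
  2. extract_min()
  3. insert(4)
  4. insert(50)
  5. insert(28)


insert(50) -> [50]
extract_min()->50, []
insert(4) -> [4]
insert(50) -> [4, 50]
insert(28) -> [4, 50, 28]

Final heap: [4, 50, 28]


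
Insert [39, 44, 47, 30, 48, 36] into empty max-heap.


Insert 39: [39]
Insert 44: [44, 39]
Insert 47: [47, 39, 44]
Insert 30: [47, 39, 44, 30]
Insert 48: [48, 47, 44, 30, 39]
Insert 36: [48, 47, 44, 30, 39, 36]

Final heap: [48, 47, 44, 30, 39, 36]


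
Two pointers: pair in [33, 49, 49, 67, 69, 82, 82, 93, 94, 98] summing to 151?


lo=0(33)+hi=9(98)=131
lo=1(49)+hi=9(98)=147
lo=2(49)+hi=9(98)=147
lo=3(67)+hi=9(98)=165
lo=3(67)+hi=8(94)=161
lo=3(67)+hi=7(93)=160
lo=3(67)+hi=6(82)=149
lo=4(69)+hi=6(82)=151

Yes: 69+82=151


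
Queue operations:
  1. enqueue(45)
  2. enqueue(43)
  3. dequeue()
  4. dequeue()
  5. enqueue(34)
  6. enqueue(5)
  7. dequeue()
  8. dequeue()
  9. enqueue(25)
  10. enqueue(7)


enqueue(45) -> [45]
enqueue(43) -> [45, 43]
dequeue()->45, [43]
dequeue()->43, []
enqueue(34) -> [34]
enqueue(5) -> [34, 5]
dequeue()->34, [5]
dequeue()->5, []
enqueue(25) -> [25]
enqueue(7) -> [25, 7]

Final queue: [25, 7]


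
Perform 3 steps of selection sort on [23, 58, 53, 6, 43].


Initial: [23, 58, 53, 6, 43]
Step 1: min=6 at 3
  Swap: [6, 58, 53, 23, 43]
Step 2: min=23 at 3
  Swap: [6, 23, 53, 58, 43]
Step 3: min=43 at 4
  Swap: [6, 23, 43, 58, 53]

After 3 steps: [6, 23, 43, 58, 53]


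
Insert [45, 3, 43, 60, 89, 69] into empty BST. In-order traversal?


Insert 45: root
Insert 3: L from 45
Insert 43: L from 45 -> R from 3
Insert 60: R from 45
Insert 89: R from 45 -> R from 60
Insert 69: R from 45 -> R from 60 -> L from 89

In-order: [3, 43, 45, 60, 69, 89]
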